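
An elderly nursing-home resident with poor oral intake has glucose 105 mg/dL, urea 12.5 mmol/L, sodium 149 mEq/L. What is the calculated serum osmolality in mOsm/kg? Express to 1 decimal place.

316.3 mOsm/kg

Calculated osmolality = 2·Na + glucose/18 + urea
= 2·149 + 105/18 + 12.5
= 298 + 5.83 + 12.50
= 316.33 mOsm/kg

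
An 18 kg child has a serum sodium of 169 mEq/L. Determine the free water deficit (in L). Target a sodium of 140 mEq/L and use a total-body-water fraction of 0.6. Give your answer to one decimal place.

2.2 L

TBW = 0.6 · 18 = 10.8 L
Free water deficit = TBW · (Na/140 − 1)
= 10.8 · (169/140 − 1)
= 10.8 · 0.2071
= 2.24 L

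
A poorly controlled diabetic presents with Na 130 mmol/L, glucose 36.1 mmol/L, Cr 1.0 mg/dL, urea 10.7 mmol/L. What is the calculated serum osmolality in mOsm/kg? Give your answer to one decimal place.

Calculated osmolality = 2·Na + glucose + urea
= 2·130 + 36.1 + 10.7
= 260 + 36.10 + 10.70
= 306.8 mOsm/kg

306.8 mOsm/kg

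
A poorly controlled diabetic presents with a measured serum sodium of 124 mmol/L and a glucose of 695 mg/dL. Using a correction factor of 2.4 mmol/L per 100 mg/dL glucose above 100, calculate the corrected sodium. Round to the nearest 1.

Corrected Na = measured Na + 2.4 · (glucose − 100)/100
= 124 + 2.4 · (695 − 100)/100
= 124 + 14.3
= 138.3 mmol/L

138 mmol/L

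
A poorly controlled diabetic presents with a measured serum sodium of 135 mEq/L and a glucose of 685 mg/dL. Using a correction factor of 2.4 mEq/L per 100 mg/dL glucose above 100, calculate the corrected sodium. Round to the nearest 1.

Corrected Na = measured Na + 2.4 · (glucose − 100)/100
= 135 + 2.4 · (685 − 100)/100
= 135 + 14
= 149 mEq/L

149 mEq/L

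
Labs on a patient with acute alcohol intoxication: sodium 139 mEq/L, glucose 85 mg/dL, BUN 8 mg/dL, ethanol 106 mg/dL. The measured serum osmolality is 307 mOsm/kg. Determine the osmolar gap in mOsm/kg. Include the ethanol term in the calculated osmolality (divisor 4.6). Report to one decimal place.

-1.6 mOsm/kg

Calculated osmolality = 2·Na + glucose/18 + BUN/2.8 + ethanol/4.6
= 2·139 + 85/18 + 8/2.8 + 106/4.6
= 278 + 4.72 + 2.86 + 23.04
= 308.62 mOsm/kg ≈ 308.6 mOsm/kg
Osmolar gap = measured − calculated = 307 − 308.6 = -1.6 mOsm/kg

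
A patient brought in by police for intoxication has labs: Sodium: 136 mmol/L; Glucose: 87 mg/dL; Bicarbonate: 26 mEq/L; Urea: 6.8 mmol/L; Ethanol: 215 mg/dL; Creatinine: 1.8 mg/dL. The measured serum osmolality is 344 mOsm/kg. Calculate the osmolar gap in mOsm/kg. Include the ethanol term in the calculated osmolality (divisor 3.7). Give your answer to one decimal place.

2.3 mOsm/kg

Calculated osmolality = 2·Na + glucose/18 + urea + ethanol/3.7
= 2·136 + 87/18 + 6.8 + 215/3.7
= 272 + 4.83 + 6.80 + 58.11
= 341.74 mOsm/kg ≈ 341.7 mOsm/kg
Osmolar gap = measured − calculated = 344 − 341.7 = 2.3 mOsm/kg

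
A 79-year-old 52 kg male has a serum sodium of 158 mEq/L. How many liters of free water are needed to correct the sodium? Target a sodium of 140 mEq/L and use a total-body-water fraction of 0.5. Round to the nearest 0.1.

TBW = 0.5 · 52 = 26 L
Free water deficit = TBW · (Na/140 − 1)
= 26 · (158/140 − 1)
= 26 · 0.1286
= 3.34 L

3.3 L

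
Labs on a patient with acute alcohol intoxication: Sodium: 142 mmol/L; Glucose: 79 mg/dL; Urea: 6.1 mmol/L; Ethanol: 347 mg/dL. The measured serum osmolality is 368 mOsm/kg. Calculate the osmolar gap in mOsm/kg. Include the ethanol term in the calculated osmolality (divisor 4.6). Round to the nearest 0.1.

Calculated osmolality = 2·Na + glucose/18 + urea + ethanol/4.6
= 2·142 + 79/18 + 6.1 + 347/4.6
= 284 + 4.39 + 6.10 + 75.43
= 369.92 mOsm/kg ≈ 369.9 mOsm/kg
Osmolar gap = measured − calculated = 368 − 369.9 = -1.9 mOsm/kg

-1.9 mOsm/kg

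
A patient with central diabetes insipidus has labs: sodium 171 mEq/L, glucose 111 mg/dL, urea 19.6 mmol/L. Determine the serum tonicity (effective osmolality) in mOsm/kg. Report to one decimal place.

Effective osmolality excludes urea (freely permeant across cell membranes):
2·Na + glucose/18
= 2·171 + 111/18
= 342 + 6.17
= 348.17 mOsm/kg

348.2 mOsm/kg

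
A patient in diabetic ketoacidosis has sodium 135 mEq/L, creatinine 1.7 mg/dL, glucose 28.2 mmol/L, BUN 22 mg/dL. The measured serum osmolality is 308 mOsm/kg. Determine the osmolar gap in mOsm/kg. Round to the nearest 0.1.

1.9 mOsm/kg

Calculated osmolality = 2·Na + glucose + BUN/2.8
= 2·135 + 28.2 + 22/2.8
= 270 + 28.20 + 7.86
= 306.06 mOsm/kg ≈ 306.1 mOsm/kg
Osmolar gap = measured − calculated = 308 − 306.1 = 1.9 mOsm/kg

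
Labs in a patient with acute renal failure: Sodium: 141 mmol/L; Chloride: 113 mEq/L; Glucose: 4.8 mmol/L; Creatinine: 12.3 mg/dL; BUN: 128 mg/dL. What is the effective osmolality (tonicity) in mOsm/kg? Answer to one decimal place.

Effective osmolality excludes urea (freely permeant across cell membranes):
2·Na + glucose
= 2·141 + 4.8
= 282 + 4.8
= 286.8 mOsm/kg

286.8 mOsm/kg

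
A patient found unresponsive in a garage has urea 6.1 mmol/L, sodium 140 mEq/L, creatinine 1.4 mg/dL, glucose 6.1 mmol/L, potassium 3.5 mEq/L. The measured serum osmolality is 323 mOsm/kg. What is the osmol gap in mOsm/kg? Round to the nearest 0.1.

Calculated osmolality = 2·Na + glucose + urea
= 2·140 + 6.1 + 6.1
= 280 + 6.10 + 6.10
= 292.2 mOsm/kg ≈ 292.2 mOsm/kg
Osmolar gap = measured − calculated = 323 − 292.2 = 30.8 mOsm/kg

30.8 mOsm/kg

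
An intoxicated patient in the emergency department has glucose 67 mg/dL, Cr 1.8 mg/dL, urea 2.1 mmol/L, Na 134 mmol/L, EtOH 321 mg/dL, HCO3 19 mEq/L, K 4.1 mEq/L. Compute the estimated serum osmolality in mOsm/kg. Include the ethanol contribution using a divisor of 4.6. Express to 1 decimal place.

Calculated osmolality = 2·Na + glucose/18 + urea + ethanol/4.6
= 2·134 + 67/18 + 2.1 + 321/4.6
= 268 + 3.72 + 2.10 + 69.78
= 343.6 mOsm/kg

343.6 mOsm/kg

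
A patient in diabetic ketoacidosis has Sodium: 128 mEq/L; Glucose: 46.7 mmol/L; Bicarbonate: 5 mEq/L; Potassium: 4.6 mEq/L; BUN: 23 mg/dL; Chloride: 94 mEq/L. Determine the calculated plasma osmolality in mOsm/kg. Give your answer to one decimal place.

310.9 mOsm/kg

Calculated osmolality = 2·Na + glucose + BUN/2.8
= 2·128 + 46.7 + 23/2.8
= 256 + 46.70 + 8.21
= 310.91 mOsm/kg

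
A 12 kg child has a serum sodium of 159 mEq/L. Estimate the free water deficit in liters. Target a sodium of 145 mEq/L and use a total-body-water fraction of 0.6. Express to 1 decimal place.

TBW = 0.6 · 12 = 7.2 L
Free water deficit = TBW · (Na/145 − 1)
= 7.2 · (159/145 − 1)
= 7.2 · 0.0966
= 0.7 L

0.7 L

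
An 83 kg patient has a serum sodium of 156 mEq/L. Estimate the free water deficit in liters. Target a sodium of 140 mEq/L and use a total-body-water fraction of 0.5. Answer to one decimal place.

4.7 L

TBW = 0.5 · 83 = 41.5 L
Free water deficit = TBW · (Na/140 − 1)
= 41.5 · (156/140 − 1)
= 41.5 · 0.1143
= 4.74 L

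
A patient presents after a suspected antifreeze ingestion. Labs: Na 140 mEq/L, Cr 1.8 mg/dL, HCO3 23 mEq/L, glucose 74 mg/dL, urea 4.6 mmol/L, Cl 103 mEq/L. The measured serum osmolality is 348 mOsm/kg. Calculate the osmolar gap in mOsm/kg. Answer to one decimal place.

Calculated osmolality = 2·Na + glucose/18 + urea
= 2·140 + 74/18 + 4.6
= 280 + 4.11 + 4.60
= 288.71 mOsm/kg ≈ 288.7 mOsm/kg
Osmolar gap = measured − calculated = 348 − 288.7 = 59.3 mOsm/kg

59.3 mOsm/kg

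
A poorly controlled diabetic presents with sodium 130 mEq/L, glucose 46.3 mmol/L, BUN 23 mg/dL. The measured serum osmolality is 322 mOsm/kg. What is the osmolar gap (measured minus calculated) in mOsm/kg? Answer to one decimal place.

7.5 mOsm/kg

Calculated osmolality = 2·Na + glucose + BUN/2.8
= 2·130 + 46.3 + 23/2.8
= 260 + 46.30 + 8.21
= 314.51 mOsm/kg ≈ 314.5 mOsm/kg
Osmolar gap = measured − calculated = 322 − 314.5 = 7.5 mOsm/kg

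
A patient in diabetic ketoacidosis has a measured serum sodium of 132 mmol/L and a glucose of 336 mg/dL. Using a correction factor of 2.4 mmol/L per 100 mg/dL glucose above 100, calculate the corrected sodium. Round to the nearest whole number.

138 mmol/L

Corrected Na = measured Na + 2.4 · (glucose − 100)/100
= 132 + 2.4 · (336 − 100)/100
= 132 + 5.7
= 137.7 mmol/L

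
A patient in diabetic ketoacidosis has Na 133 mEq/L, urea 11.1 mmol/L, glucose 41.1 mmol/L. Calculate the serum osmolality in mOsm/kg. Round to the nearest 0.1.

318.2 mOsm/kg

Calculated osmolality = 2·Na + glucose + urea
= 2·133 + 41.1 + 11.1
= 266 + 41.10 + 11.10
= 318.2 mOsm/kg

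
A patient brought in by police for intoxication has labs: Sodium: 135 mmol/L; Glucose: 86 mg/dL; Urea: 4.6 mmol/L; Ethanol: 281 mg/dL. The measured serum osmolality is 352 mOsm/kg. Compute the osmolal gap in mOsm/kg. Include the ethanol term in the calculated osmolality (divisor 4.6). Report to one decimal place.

Calculated osmolality = 2·Na + glucose/18 + urea + ethanol/4.6
= 2·135 + 86/18 + 4.6 + 281/4.6
= 270 + 4.78 + 4.60 + 61.09
= 340.47 mOsm/kg ≈ 340.5 mOsm/kg
Osmolar gap = measured − calculated = 352 − 340.5 = 11.5 mOsm/kg

11.5 mOsm/kg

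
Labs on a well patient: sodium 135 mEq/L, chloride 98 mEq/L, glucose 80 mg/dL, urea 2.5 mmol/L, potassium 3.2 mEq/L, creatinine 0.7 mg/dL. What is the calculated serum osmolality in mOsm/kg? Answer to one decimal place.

276.9 mOsm/kg

Calculated osmolality = 2·Na + glucose/18 + urea
= 2·135 + 80/18 + 2.5
= 270 + 4.44 + 2.50
= 276.94 mOsm/kg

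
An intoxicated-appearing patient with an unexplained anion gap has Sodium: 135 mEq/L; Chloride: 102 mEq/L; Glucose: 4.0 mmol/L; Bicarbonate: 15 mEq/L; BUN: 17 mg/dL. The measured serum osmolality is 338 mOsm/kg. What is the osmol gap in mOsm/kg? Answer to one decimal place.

57.9 mOsm/kg

Calculated osmolality = 2·Na + glucose + BUN/2.8
= 2·135 + 4 + 17/2.8
= 270 + 4 + 6.07
= 280.07 mOsm/kg ≈ 280.1 mOsm/kg
Osmolar gap = measured − calculated = 338 − 280.1 = 57.9 mOsm/kg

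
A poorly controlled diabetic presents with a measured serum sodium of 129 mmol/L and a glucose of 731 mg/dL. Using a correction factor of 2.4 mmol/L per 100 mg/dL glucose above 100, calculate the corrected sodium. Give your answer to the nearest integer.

Corrected Na = measured Na + 2.4 · (glucose − 100)/100
= 129 + 2.4 · (731 − 100)/100
= 129 + 15.1
= 144.1 mmol/L

144 mmol/L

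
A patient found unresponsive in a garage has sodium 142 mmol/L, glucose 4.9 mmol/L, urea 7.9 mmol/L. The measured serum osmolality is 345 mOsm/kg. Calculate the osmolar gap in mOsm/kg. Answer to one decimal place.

48.2 mOsm/kg

Calculated osmolality = 2·Na + glucose + urea
= 2·142 + 4.9 + 7.9
= 284 + 4.90 + 7.90
= 296.8 mOsm/kg ≈ 296.8 mOsm/kg
Osmolar gap = measured − calculated = 345 − 296.8 = 48.2 mOsm/kg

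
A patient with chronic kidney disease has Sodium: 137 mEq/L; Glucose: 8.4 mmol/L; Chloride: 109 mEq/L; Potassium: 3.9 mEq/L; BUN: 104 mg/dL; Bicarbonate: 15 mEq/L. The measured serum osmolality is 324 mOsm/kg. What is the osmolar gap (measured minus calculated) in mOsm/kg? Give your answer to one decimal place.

Calculated osmolality = 2·Na + glucose + BUN/2.8
= 2·137 + 8.4 + 104/2.8
= 274 + 8.40 + 37.14
= 319.54 mOsm/kg ≈ 319.5 mOsm/kg
Osmolar gap = measured − calculated = 324 − 319.5 = 4.5 mOsm/kg

4.5 mOsm/kg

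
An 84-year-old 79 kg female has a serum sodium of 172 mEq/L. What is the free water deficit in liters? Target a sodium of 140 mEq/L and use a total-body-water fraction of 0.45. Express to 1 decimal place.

TBW = 0.45 · 79 = 35.55 L
Free water deficit = TBW · (Na/140 − 1)
= 35.55 · (172/140 − 1)
= 35.55 · 0.2286
= 8.13 L

8.1 L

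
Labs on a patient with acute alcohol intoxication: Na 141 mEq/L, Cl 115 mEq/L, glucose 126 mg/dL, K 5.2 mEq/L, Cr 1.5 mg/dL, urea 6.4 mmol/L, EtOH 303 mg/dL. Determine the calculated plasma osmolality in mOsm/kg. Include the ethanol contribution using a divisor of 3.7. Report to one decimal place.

Calculated osmolality = 2·Na + glucose/18 + urea + ethanol/3.7
= 2·141 + 126/18 + 6.4 + 303/3.7
= 282 + 7 + 6.40 + 81.89
= 377.29 mOsm/kg

377.3 mOsm/kg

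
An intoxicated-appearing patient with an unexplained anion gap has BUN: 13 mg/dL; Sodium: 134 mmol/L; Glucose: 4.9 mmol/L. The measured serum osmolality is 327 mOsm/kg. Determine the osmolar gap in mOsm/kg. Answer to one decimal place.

49.5 mOsm/kg

Calculated osmolality = 2·Na + glucose + BUN/2.8
= 2·134 + 4.9 + 13/2.8
= 268 + 4.90 + 4.64
= 277.54 mOsm/kg ≈ 277.5 mOsm/kg
Osmolar gap = measured − calculated = 327 − 277.5 = 49.5 mOsm/kg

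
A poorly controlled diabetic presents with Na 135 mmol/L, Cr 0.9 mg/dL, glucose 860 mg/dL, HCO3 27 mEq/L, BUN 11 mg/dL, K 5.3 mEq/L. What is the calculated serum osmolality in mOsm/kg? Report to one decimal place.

321.7 mOsm/kg

Calculated osmolality = 2·Na + glucose/18 + BUN/2.8
= 2·135 + 860/18 + 11/2.8
= 270 + 47.78 + 3.93
= 321.71 mOsm/kg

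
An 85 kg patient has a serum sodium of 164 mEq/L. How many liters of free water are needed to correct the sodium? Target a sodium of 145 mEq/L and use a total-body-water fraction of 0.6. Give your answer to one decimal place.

6.7 L

TBW = 0.6 · 85 = 51 L
Free water deficit = TBW · (Na/145 − 1)
= 51 · (164/145 − 1)
= 51 · 0.131
= 6.68 L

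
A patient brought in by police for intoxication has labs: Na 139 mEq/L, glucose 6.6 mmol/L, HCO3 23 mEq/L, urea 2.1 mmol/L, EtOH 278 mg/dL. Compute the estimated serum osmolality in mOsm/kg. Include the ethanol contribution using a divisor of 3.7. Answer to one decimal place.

Calculated osmolality = 2·Na + glucose + urea + ethanol/3.7
= 2·139 + 6.6 + 2.1 + 278/3.7
= 278 + 6.60 + 2.10 + 75.14
= 361.84 mOsm/kg

361.8 mOsm/kg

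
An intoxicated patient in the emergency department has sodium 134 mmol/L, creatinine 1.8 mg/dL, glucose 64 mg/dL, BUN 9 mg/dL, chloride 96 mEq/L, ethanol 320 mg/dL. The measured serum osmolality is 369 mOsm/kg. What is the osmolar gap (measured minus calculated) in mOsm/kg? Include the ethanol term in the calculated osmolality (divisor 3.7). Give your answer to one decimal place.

Calculated osmolality = 2·Na + glucose/18 + BUN/2.8 + ethanol/3.7
= 2·134 + 64/18 + 9/2.8 + 320/3.7
= 268 + 3.56 + 3.21 + 86.49
= 361.26 mOsm/kg ≈ 361.3 mOsm/kg
Osmolar gap = measured − calculated = 369 − 361.3 = 7.7 mOsm/kg

7.7 mOsm/kg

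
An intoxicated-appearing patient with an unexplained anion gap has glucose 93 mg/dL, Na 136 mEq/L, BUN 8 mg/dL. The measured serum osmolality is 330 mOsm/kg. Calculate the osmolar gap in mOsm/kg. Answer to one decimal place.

Calculated osmolality = 2·Na + glucose/18 + BUN/2.8
= 2·136 + 93/18 + 8/2.8
= 272 + 5.17 + 2.86
= 280.03 mOsm/kg ≈ 280.0 mOsm/kg
Osmolar gap = measured − calculated = 330 − 280.0 = 50.0 mOsm/kg

50.0 mOsm/kg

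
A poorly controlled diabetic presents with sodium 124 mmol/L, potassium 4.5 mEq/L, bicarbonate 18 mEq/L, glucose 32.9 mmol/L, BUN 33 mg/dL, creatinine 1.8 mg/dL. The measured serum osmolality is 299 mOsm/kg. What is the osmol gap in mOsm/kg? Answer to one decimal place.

6.3 mOsm/kg

Calculated osmolality = 2·Na + glucose + BUN/2.8
= 2·124 + 32.9 + 33/2.8
= 248 + 32.90 + 11.79
= 292.69 mOsm/kg ≈ 292.7 mOsm/kg
Osmolar gap = measured − calculated = 299 − 292.7 = 6.3 mOsm/kg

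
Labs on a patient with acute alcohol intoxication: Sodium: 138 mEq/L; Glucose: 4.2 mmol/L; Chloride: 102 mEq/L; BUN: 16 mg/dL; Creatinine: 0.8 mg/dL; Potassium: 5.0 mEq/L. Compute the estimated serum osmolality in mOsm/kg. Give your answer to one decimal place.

Calculated osmolality = 2·Na + glucose + BUN/2.8
= 2·138 + 4.2 + 16/2.8
= 276 + 4.20 + 5.71
= 285.91 mOsm/kg

285.9 mOsm/kg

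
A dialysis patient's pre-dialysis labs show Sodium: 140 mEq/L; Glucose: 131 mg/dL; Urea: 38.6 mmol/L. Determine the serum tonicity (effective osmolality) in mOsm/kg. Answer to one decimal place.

287.3 mOsm/kg

Effective osmolality excludes urea (freely permeant across cell membranes):
2·Na + glucose/18
= 2·140 + 131/18
= 280 + 7.28
= 287.28 mOsm/kg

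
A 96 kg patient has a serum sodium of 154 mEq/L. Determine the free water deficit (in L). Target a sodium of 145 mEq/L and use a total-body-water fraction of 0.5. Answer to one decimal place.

TBW = 0.5 · 96 = 48 L
Free water deficit = TBW · (Na/145 − 1)
= 48 · (154/145 − 1)
= 48 · 0.0621
= 2.98 L

3.0 L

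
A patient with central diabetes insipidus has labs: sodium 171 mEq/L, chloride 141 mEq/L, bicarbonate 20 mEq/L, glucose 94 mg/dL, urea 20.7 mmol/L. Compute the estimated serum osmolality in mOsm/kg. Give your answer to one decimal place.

367.9 mOsm/kg

Calculated osmolality = 2·Na + glucose/18 + urea
= 2·171 + 94/18 + 20.7
= 342 + 5.22 + 20.70
= 367.92 mOsm/kg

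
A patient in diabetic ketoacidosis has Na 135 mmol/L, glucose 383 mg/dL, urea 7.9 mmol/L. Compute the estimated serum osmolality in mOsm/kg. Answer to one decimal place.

Calculated osmolality = 2·Na + glucose/18 + urea
= 2·135 + 383/18 + 7.9
= 270 + 21.28 + 7.90
= 299.18 mOsm/kg

299.2 mOsm/kg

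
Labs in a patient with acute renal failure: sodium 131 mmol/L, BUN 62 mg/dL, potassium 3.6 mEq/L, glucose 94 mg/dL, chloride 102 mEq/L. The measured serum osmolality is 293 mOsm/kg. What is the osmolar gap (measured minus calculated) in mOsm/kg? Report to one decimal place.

3.6 mOsm/kg

Calculated osmolality = 2·Na + glucose/18 + BUN/2.8
= 2·131 + 94/18 + 62/2.8
= 262 + 5.22 + 22.14
= 289.36 mOsm/kg ≈ 289.4 mOsm/kg
Osmolar gap = measured − calculated = 293 − 289.4 = 3.6 mOsm/kg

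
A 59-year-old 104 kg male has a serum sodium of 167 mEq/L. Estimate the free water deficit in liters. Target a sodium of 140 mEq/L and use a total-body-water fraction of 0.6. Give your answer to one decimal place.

12.0 L

TBW = 0.6 · 104 = 62.4 L
Free water deficit = TBW · (Na/140 − 1)
= 62.4 · (167/140 − 1)
= 62.4 · 0.1929
= 12.04 L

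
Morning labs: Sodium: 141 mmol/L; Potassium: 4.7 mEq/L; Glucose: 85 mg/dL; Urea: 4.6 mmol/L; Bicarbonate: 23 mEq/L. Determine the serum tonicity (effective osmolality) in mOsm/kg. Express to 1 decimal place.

Effective osmolality excludes urea (freely permeant across cell membranes):
2·Na + glucose/18
= 2·141 + 85/18
= 282 + 4.72
= 286.72 mOsm/kg

286.7 mOsm/kg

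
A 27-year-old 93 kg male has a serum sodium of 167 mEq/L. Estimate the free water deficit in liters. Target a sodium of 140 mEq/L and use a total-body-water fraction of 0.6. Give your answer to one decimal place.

TBW = 0.6 · 93 = 55.8 L
Free water deficit = TBW · (Na/140 − 1)
= 55.8 · (167/140 − 1)
= 55.8 · 0.1929
= 10.76 L

10.8 L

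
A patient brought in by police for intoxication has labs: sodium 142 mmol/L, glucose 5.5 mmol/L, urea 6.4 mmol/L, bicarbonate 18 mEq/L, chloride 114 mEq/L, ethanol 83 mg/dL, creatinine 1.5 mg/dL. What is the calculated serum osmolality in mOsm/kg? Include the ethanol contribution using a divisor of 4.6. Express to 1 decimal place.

313.9 mOsm/kg

Calculated osmolality = 2·Na + glucose + urea + ethanol/4.6
= 2·142 + 5.5 + 6.4 + 83/4.6
= 284 + 5.50 + 6.40 + 18.04
= 313.94 mOsm/kg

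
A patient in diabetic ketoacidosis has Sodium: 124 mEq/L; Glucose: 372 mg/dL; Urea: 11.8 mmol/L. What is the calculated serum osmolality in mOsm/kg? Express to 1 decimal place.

280.5 mOsm/kg

Calculated osmolality = 2·Na + glucose/18 + urea
= 2·124 + 372/18 + 11.8
= 248 + 20.67 + 11.80
= 280.47 mOsm/kg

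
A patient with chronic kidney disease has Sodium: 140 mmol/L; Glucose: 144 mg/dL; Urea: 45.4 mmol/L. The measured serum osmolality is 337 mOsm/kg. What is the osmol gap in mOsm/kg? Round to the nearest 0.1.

Calculated osmolality = 2·Na + glucose/18 + urea
= 2·140 + 144/18 + 45.4
= 280 + 8 + 45.40
= 333.4 mOsm/kg ≈ 333.4 mOsm/kg
Osmolar gap = measured − calculated = 337 − 333.4 = 3.6 mOsm/kg

3.6 mOsm/kg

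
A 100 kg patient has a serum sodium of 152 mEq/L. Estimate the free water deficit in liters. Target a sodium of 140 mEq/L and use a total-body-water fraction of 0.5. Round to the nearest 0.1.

4.3 L

TBW = 0.5 · 100 = 50 L
Free water deficit = TBW · (Na/140 − 1)
= 50 · (152/140 − 1)
= 50 · 0.0857
= 4.29 L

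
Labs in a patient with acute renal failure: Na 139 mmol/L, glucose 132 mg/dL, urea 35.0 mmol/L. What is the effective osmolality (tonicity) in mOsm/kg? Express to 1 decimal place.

285.3 mOsm/kg

Effective osmolality excludes urea (freely permeant across cell membranes):
2·Na + glucose/18
= 2·139 + 132/18
= 278 + 7.33
= 285.33 mOsm/kg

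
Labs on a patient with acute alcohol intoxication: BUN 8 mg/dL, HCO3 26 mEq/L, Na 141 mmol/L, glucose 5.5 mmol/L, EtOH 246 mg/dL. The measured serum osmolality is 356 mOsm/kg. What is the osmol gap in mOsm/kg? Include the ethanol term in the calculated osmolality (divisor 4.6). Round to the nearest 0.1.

Calculated osmolality = 2·Na + glucose + BUN/2.8 + ethanol/4.6
= 2·141 + 5.5 + 8/2.8 + 246/4.6
= 282 + 5.50 + 2.86 + 53.48
= 343.84 mOsm/kg ≈ 343.8 mOsm/kg
Osmolar gap = measured − calculated = 356 − 343.8 = 12.2 mOsm/kg

12.2 mOsm/kg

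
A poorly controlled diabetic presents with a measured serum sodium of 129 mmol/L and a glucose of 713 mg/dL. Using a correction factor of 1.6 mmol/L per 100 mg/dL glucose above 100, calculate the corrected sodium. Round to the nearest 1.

Corrected Na = measured Na + 1.6 · (glucose − 100)/100
= 129 + 1.6 · (713 − 100)/100
= 129 + 9.8
= 138.8 mmol/L

139 mmol/L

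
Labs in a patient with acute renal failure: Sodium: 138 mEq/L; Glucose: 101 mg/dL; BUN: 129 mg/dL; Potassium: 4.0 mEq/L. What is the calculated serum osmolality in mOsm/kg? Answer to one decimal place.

327.7 mOsm/kg

Calculated osmolality = 2·Na + glucose/18 + BUN/2.8
= 2·138 + 101/18 + 129/2.8
= 276 + 5.61 + 46.07
= 327.68 mOsm/kg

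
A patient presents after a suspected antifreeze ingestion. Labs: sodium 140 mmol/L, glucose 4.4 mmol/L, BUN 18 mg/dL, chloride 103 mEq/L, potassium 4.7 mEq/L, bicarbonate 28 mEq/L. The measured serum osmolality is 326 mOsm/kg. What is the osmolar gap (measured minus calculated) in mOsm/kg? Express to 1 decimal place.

Calculated osmolality = 2·Na + glucose + BUN/2.8
= 2·140 + 4.4 + 18/2.8
= 280 + 4.40 + 6.43
= 290.83 mOsm/kg ≈ 290.8 mOsm/kg
Osmolar gap = measured − calculated = 326 − 290.8 = 35.2 mOsm/kg

35.2 mOsm/kg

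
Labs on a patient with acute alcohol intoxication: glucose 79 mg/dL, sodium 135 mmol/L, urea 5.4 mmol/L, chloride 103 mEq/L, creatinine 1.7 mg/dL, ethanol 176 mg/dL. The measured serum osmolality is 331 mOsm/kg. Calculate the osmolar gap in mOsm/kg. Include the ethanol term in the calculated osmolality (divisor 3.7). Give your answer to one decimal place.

Calculated osmolality = 2·Na + glucose/18 + urea + ethanol/3.7
= 2·135 + 79/18 + 5.4 + 176/3.7
= 270 + 4.39 + 5.40 + 47.57
= 327.36 mOsm/kg ≈ 327.4 mOsm/kg
Osmolar gap = measured − calculated = 331 − 327.4 = 3.6 mOsm/kg

3.6 mOsm/kg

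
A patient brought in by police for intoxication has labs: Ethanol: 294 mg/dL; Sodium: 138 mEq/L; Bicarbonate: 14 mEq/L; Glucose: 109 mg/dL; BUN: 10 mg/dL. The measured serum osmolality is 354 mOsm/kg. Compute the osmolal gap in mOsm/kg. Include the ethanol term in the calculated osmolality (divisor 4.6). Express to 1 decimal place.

4.5 mOsm/kg

Calculated osmolality = 2·Na + glucose/18 + BUN/2.8 + ethanol/4.6
= 2·138 + 109/18 + 10/2.8 + 294/4.6
= 276 + 6.06 + 3.57 + 63.91
= 349.54 mOsm/kg ≈ 349.5 mOsm/kg
Osmolar gap = measured − calculated = 354 − 349.5 = 4.5 mOsm/kg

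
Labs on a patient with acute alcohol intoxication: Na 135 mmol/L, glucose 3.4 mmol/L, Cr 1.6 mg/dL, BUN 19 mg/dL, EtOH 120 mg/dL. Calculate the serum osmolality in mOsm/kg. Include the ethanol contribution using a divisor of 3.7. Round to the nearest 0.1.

Calculated osmolality = 2·Na + glucose + BUN/2.8 + ethanol/3.7
= 2·135 + 3.4 + 19/2.8 + 120/3.7
= 270 + 3.40 + 6.79 + 32.43
= 312.62 mOsm/kg

312.6 mOsm/kg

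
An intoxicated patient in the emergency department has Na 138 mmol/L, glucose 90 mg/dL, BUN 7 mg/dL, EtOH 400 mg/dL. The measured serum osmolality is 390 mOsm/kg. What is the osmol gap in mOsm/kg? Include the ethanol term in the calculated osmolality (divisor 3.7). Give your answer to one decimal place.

-1.6 mOsm/kg

Calculated osmolality = 2·Na + glucose/18 + BUN/2.8 + ethanol/3.7
= 2·138 + 90/18 + 7/2.8 + 400/3.7
= 276 + 5 + 2.50 + 108.11
= 391.61 mOsm/kg ≈ 391.6 mOsm/kg
Osmolar gap = measured − calculated = 390 − 391.6 = -1.6 mOsm/kg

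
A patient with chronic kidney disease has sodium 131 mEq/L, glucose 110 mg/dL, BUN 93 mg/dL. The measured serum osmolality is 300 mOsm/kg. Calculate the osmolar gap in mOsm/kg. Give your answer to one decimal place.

Calculated osmolality = 2·Na + glucose/18 + BUN/2.8
= 2·131 + 110/18 + 93/2.8
= 262 + 6.11 + 33.21
= 301.32 mOsm/kg ≈ 301.3 mOsm/kg
Osmolar gap = measured − calculated = 300 − 301.3 = -1.3 mOsm/kg

-1.3 mOsm/kg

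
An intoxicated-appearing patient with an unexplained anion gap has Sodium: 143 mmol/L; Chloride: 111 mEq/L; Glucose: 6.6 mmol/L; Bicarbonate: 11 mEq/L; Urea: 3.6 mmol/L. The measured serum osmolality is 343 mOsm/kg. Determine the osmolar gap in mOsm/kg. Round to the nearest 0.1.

46.8 mOsm/kg

Calculated osmolality = 2·Na + glucose + urea
= 2·143 + 6.6 + 3.6
= 286 + 6.60 + 3.60
= 296.2 mOsm/kg ≈ 296.2 mOsm/kg
Osmolar gap = measured − calculated = 343 − 296.2 = 46.8 mOsm/kg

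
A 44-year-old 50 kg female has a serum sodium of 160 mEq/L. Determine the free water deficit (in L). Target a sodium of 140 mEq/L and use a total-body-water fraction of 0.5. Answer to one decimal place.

3.6 L

TBW = 0.5 · 50 = 25 L
Free water deficit = TBW · (Na/140 − 1)
= 25 · (160/140 − 1)
= 25 · 0.1429
= 3.57 L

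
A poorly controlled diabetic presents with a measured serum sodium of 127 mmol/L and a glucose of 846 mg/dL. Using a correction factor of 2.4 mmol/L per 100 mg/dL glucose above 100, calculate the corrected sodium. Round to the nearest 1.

145 mmol/L

Corrected Na = measured Na + 2.4 · (glucose − 100)/100
= 127 + 2.4 · (846 − 100)/100
= 127 + 17.9
= 144.9 mmol/L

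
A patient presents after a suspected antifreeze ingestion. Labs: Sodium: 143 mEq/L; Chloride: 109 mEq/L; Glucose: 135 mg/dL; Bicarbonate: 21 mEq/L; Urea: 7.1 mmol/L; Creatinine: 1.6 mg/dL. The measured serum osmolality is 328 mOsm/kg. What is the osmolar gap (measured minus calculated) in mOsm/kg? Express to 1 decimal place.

27.4 mOsm/kg

Calculated osmolality = 2·Na + glucose/18 + urea
= 2·143 + 135/18 + 7.1
= 286 + 7.50 + 7.10
= 300.6 mOsm/kg ≈ 300.6 mOsm/kg
Osmolar gap = measured − calculated = 328 − 300.6 = 27.4 mOsm/kg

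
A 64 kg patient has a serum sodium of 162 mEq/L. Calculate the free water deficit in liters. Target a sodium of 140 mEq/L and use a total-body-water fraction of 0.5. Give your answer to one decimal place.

5.0 L

TBW = 0.5 · 64 = 32 L
Free water deficit = TBW · (Na/140 − 1)
= 32 · (162/140 − 1)
= 32 · 0.1571
= 5.03 L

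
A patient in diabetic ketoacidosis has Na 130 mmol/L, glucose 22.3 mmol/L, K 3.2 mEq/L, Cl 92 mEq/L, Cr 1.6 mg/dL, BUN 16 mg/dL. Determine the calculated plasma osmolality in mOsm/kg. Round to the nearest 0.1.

288.0 mOsm/kg

Calculated osmolality = 2·Na + glucose + BUN/2.8
= 2·130 + 22.3 + 16/2.8
= 260 + 22.30 + 5.71
= 288.01 mOsm/kg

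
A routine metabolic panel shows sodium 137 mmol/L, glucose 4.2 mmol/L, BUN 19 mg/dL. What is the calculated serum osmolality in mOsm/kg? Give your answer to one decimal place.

285.0 mOsm/kg

Calculated osmolality = 2·Na + glucose + BUN/2.8
= 2·137 + 4.2 + 19/2.8
= 274 + 4.20 + 6.79
= 284.99 mOsm/kg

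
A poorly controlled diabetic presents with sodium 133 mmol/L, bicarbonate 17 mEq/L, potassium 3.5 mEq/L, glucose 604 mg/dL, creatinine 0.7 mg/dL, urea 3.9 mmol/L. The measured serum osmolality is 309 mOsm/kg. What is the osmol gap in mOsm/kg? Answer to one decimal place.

Calculated osmolality = 2·Na + glucose/18 + urea
= 2·133 + 604/18 + 3.9
= 266 + 33.56 + 3.90
= 303.46 mOsm/kg ≈ 303.5 mOsm/kg
Osmolar gap = measured − calculated = 309 − 303.5 = 5.5 mOsm/kg

5.5 mOsm/kg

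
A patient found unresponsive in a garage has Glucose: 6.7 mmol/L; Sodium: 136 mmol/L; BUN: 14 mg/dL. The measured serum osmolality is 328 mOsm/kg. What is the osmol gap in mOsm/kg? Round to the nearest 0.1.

Calculated osmolality = 2·Na + glucose + BUN/2.8
= 2·136 + 6.7 + 14/2.8
= 272 + 6.70 + 5
= 283.7 mOsm/kg ≈ 283.7 mOsm/kg
Osmolar gap = measured − calculated = 328 − 283.7 = 44.3 mOsm/kg

44.3 mOsm/kg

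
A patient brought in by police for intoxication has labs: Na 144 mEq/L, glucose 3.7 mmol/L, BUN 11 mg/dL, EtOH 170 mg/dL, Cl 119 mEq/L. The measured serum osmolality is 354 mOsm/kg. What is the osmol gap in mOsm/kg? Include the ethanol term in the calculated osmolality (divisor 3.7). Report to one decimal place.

12.4 mOsm/kg

Calculated osmolality = 2·Na + glucose + BUN/2.8 + ethanol/3.7
= 2·144 + 3.7 + 11/2.8 + 170/3.7
= 288 + 3.70 + 3.93 + 45.95
= 341.58 mOsm/kg ≈ 341.6 mOsm/kg
Osmolar gap = measured − calculated = 354 − 341.6 = 12.4 mOsm/kg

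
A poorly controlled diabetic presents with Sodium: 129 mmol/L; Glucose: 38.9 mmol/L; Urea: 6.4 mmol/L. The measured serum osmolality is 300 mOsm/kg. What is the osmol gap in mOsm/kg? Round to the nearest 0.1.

-3.3 mOsm/kg

Calculated osmolality = 2·Na + glucose + urea
= 2·129 + 38.9 + 6.4
= 258 + 38.90 + 6.40
= 303.3 mOsm/kg ≈ 303.3 mOsm/kg
Osmolar gap = measured − calculated = 300 − 303.3 = -3.3 mOsm/kg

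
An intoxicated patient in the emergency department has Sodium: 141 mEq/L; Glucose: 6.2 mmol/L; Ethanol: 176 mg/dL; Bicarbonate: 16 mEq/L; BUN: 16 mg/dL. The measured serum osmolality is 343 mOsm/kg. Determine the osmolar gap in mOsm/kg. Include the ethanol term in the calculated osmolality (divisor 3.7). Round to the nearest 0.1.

1.5 mOsm/kg

Calculated osmolality = 2·Na + glucose + BUN/2.8 + ethanol/3.7
= 2·141 + 6.2 + 16/2.8 + 176/3.7
= 282 + 6.20 + 5.71 + 47.57
= 341.48 mOsm/kg ≈ 341.5 mOsm/kg
Osmolar gap = measured − calculated = 343 − 341.5 = 1.5 mOsm/kg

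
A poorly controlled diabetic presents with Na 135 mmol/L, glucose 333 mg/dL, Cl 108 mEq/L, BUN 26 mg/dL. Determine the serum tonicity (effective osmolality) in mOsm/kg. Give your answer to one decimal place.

288.5 mOsm/kg

Effective osmolality excludes urea (freely permeant across cell membranes):
2·Na + glucose/18
= 2·135 + 333/18
= 270 + 18.5
= 288.5 mOsm/kg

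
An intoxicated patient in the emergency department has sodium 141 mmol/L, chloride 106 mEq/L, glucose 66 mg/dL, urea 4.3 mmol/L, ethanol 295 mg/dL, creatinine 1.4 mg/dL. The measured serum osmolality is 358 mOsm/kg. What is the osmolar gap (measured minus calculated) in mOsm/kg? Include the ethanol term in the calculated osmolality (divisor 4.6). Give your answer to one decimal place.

Calculated osmolality = 2·Na + glucose/18 + urea + ethanol/4.6
= 2·141 + 66/18 + 4.3 + 295/4.6
= 282 + 3.67 + 4.30 + 64.13
= 354.1 mOsm/kg ≈ 354.1 mOsm/kg
Osmolar gap = measured − calculated = 358 − 354.1 = 3.9 mOsm/kg

3.9 mOsm/kg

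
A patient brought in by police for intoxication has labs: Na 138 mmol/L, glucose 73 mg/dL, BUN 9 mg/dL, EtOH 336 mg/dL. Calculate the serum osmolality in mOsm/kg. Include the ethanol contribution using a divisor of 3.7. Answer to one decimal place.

Calculated osmolality = 2·Na + glucose/18 + BUN/2.8 + ethanol/3.7
= 2·138 + 73/18 + 9/2.8 + 336/3.7
= 276 + 4.06 + 3.21 + 90.81
= 374.08 mOsm/kg

374.1 mOsm/kg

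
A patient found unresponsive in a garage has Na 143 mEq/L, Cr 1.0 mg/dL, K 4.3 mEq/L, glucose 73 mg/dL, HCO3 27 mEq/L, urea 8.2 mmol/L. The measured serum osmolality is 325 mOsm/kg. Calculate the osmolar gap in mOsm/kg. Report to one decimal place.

Calculated osmolality = 2·Na + glucose/18 + urea
= 2·143 + 73/18 + 8.2
= 286 + 4.06 + 8.20
= 298.26 mOsm/kg ≈ 298.3 mOsm/kg
Osmolar gap = measured − calculated = 325 − 298.3 = 26.7 mOsm/kg

26.7 mOsm/kg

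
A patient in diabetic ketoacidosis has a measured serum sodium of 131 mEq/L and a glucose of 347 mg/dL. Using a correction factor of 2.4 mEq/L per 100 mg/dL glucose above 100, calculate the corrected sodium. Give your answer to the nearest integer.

137 mEq/L

Corrected Na = measured Na + 2.4 · (glucose − 100)/100
= 131 + 2.4 · (347 − 100)/100
= 131 + 5.9
= 136.9 mEq/L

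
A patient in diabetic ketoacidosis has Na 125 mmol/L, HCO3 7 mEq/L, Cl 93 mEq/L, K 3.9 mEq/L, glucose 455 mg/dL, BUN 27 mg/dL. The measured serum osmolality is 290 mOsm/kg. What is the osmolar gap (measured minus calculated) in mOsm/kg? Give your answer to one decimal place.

5.1 mOsm/kg

Calculated osmolality = 2·Na + glucose/18 + BUN/2.8
= 2·125 + 455/18 + 27/2.8
= 250 + 25.28 + 9.64
= 284.92 mOsm/kg ≈ 284.9 mOsm/kg
Osmolar gap = measured − calculated = 290 − 284.9 = 5.1 mOsm/kg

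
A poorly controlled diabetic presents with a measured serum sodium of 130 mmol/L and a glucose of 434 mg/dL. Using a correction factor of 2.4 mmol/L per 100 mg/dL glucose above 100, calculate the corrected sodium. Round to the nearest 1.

Corrected Na = measured Na + 2.4 · (glucose − 100)/100
= 130 + 2.4 · (434 − 100)/100
= 130 + 8
= 138 mmol/L

138 mmol/L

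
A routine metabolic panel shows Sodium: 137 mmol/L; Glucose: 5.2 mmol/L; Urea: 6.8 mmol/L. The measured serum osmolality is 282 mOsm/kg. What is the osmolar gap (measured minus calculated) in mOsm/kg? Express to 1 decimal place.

-4.0 mOsm/kg

Calculated osmolality = 2·Na + glucose + urea
= 2·137 + 5.2 + 6.8
= 274 + 5.20 + 6.80
= 286 mOsm/kg ≈ 286.0 mOsm/kg
Osmolar gap = measured − calculated = 282 − 286.0 = -4.0 mOsm/kg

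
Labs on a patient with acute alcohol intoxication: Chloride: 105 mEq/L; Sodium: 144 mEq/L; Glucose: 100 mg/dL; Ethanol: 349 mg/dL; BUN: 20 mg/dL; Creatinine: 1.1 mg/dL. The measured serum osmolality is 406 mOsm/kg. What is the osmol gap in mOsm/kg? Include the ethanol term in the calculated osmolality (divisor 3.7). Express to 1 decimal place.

11.0 mOsm/kg

Calculated osmolality = 2·Na + glucose/18 + BUN/2.8 + ethanol/3.7
= 2·144 + 100/18 + 20/2.8 + 349/3.7
= 288 + 5.56 + 7.14 + 94.32
= 395.02 mOsm/kg ≈ 395.0 mOsm/kg
Osmolar gap = measured − calculated = 406 − 395.0 = 11.0 mOsm/kg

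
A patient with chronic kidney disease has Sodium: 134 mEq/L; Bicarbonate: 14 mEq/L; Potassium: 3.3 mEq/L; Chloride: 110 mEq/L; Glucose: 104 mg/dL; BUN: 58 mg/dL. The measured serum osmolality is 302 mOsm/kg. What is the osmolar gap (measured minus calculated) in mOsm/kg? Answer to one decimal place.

Calculated osmolality = 2·Na + glucose/18 + BUN/2.8
= 2·134 + 104/18 + 58/2.8
= 268 + 5.78 + 20.71
= 294.49 mOsm/kg ≈ 294.5 mOsm/kg
Osmolar gap = measured − calculated = 302 − 294.5 = 7.5 mOsm/kg

7.5 mOsm/kg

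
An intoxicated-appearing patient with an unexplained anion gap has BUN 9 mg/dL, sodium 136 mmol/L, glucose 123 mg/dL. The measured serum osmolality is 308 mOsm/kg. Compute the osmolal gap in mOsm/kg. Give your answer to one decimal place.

Calculated osmolality = 2·Na + glucose/18 + BUN/2.8
= 2·136 + 123/18 + 9/2.8
= 272 + 6.83 + 3.21
= 282.04 mOsm/kg ≈ 282.0 mOsm/kg
Osmolar gap = measured − calculated = 308 − 282.0 = 26.0 mOsm/kg

26.0 mOsm/kg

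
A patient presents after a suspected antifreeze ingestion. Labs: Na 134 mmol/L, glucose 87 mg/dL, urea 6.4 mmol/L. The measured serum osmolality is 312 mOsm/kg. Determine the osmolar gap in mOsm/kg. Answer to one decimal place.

Calculated osmolality = 2·Na + glucose/18 + urea
= 2·134 + 87/18 + 6.4
= 268 + 4.83 + 6.40
= 279.23 mOsm/kg ≈ 279.2 mOsm/kg
Osmolar gap = measured − calculated = 312 − 279.2 = 32.8 mOsm/kg

32.8 mOsm/kg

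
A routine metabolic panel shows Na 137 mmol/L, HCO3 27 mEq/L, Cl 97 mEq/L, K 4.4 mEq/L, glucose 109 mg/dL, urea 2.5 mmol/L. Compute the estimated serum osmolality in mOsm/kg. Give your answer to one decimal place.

282.6 mOsm/kg

Calculated osmolality = 2·Na + glucose/18 + urea
= 2·137 + 109/18 + 2.5
= 274 + 6.06 + 2.50
= 282.56 mOsm/kg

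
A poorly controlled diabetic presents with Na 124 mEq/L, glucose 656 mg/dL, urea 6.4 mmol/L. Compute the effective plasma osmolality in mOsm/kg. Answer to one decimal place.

Effective osmolality excludes urea (freely permeant across cell membranes):
2·Na + glucose/18
= 2·124 + 656/18
= 248 + 36.44
= 284.44 mOsm/kg

284.4 mOsm/kg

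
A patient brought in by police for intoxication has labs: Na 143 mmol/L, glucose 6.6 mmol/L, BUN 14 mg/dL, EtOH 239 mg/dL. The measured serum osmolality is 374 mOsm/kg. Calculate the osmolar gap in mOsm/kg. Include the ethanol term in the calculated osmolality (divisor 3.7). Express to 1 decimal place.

Calculated osmolality = 2·Na + glucose + BUN/2.8 + ethanol/3.7
= 2·143 + 6.6 + 14/2.8 + 239/3.7
= 286 + 6.60 + 5 + 64.59
= 362.19 mOsm/kg ≈ 362.2 mOsm/kg
Osmolar gap = measured − calculated = 374 − 362.2 = 11.8 mOsm/kg

11.8 mOsm/kg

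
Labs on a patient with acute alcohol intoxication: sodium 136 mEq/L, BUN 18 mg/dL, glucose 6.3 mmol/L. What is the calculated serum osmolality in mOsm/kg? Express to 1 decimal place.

284.7 mOsm/kg

Calculated osmolality = 2·Na + glucose + BUN/2.8
= 2·136 + 6.3 + 18/2.8
= 272 + 6.30 + 6.43
= 284.73 mOsm/kg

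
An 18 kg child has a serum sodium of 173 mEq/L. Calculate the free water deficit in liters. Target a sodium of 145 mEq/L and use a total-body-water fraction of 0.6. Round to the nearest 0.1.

TBW = 0.6 · 18 = 10.8 L
Free water deficit = TBW · (Na/145 − 1)
= 10.8 · (173/145 − 1)
= 10.8 · 0.1931
= 2.09 L

2.1 L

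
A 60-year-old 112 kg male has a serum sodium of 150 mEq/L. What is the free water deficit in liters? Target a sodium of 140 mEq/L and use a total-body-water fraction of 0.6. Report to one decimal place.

4.8 L

TBW = 0.6 · 112 = 67.2 L
Free water deficit = TBW · (Na/140 − 1)
= 67.2 · (150/140 − 1)
= 67.2 · 0.0714
= 4.8 L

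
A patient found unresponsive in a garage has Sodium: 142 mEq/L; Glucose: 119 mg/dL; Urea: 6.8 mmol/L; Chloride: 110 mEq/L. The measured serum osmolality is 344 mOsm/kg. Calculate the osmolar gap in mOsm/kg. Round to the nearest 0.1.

46.6 mOsm/kg

Calculated osmolality = 2·Na + glucose/18 + urea
= 2·142 + 119/18 + 6.8
= 284 + 6.61 + 6.80
= 297.41 mOsm/kg ≈ 297.4 mOsm/kg
Osmolar gap = measured − calculated = 344 − 297.4 = 46.6 mOsm/kg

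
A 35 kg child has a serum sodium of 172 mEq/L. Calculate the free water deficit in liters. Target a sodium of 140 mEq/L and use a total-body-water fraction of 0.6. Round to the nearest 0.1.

TBW = 0.6 · 35 = 21 L
Free water deficit = TBW · (Na/140 − 1)
= 21 · (172/140 − 1)
= 21 · 0.2286
= 4.8 L

4.8 L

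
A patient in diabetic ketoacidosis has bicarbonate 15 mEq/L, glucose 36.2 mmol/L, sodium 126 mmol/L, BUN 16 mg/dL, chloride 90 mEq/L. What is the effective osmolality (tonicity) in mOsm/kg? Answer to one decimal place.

Effective osmolality excludes urea (freely permeant across cell membranes):
2·Na + glucose
= 2·126 + 36.2
= 252 + 36.2
= 288.2 mOsm/kg

288.2 mOsm/kg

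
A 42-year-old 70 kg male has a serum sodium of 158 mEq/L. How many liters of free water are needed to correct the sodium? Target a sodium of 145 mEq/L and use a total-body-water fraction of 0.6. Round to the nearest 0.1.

TBW = 0.6 · 70 = 42 L
Free water deficit = TBW · (Na/145 − 1)
= 42 · (158/145 − 1)
= 42 · 0.0897
= 3.77 L

3.8 L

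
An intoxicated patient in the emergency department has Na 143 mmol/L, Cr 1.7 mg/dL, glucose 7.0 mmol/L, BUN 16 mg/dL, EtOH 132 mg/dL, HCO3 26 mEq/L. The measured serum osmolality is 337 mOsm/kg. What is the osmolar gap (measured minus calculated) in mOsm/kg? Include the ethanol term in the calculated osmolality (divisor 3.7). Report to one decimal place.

Calculated osmolality = 2·Na + glucose + BUN/2.8 + ethanol/3.7
= 2·143 + 7 + 16/2.8 + 132/3.7
= 286 + 7 + 5.71 + 35.68
= 334.39 mOsm/kg ≈ 334.4 mOsm/kg
Osmolar gap = measured − calculated = 337 − 334.4 = 2.6 mOsm/kg

2.6 mOsm/kg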